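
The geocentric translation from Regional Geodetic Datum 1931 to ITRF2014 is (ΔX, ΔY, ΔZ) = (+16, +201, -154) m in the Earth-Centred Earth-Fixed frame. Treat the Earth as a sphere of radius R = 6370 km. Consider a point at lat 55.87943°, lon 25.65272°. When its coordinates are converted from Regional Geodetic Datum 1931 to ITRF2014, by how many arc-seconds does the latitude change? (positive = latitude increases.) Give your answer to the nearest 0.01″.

sin φ = 0.827859, cos φ = 0.560936, sin λ = 0.432915, cos λ = 0.901435.
North component: ΔN = −sin φ cos λ·ΔX − sin φ sin λ·ΔY + cos φ·ΔZ = −(0.827859)(0.901435)(16) − (0.827859)(0.432915)(201) + (0.560936)(-154) = -170.36 m.
1° of latitude spans πR/180 = 111177 m, so Δφ = -170.36 / 111177 × 3600 = -5.516″.

Δφ = -5.52″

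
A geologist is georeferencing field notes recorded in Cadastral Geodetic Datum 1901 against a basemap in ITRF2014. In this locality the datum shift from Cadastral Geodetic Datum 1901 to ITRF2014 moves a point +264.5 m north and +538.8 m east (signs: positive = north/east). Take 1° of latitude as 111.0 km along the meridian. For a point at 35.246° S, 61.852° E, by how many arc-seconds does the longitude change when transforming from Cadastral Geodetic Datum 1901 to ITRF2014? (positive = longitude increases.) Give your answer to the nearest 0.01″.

Δλ = 21.40″

At latitude -35.246°, cos φ = 0.816682.
1° of longitude at this latitude = 111.0 × cos φ = 90.65 km, so Δλ = 538.8 / 90651.7 = 0.0059436° = 21.397″.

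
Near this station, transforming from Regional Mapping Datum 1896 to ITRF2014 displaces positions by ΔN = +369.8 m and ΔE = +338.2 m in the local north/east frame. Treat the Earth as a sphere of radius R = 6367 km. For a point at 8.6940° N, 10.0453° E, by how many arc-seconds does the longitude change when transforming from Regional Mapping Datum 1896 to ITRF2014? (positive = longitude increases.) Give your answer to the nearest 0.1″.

At latitude 8.6940°, cos φ = 0.988510.
One radian of longitude at latitude φ spans R cos φ, so Δλ = ΔE / (R cos φ) = 338.2 / (6367000 × 0.988510) = 5.3735e-05 rad = 11.084″.

Δλ = 11.1″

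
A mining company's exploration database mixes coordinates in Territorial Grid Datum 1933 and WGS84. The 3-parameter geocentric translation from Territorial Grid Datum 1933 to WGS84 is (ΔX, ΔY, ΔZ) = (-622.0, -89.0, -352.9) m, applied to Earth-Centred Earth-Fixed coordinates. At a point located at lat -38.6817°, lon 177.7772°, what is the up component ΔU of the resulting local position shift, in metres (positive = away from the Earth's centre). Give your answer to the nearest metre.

At φ = -38.6817°, λ = 177.7772°: sin φ = -0.624993, cos φ = 0.780630, sin λ = 0.038785, cos λ = -0.999248.
ΔU = cos φ cos λ·ΔX + cos φ sin λ·ΔY + sin φ·ΔZ = (0.780630)(-0.999248)(-622.0) + (0.780630)(0.038785)(-89.0) + (-0.624993)(-352.9) = 703.05 m.

ΔU = 703 m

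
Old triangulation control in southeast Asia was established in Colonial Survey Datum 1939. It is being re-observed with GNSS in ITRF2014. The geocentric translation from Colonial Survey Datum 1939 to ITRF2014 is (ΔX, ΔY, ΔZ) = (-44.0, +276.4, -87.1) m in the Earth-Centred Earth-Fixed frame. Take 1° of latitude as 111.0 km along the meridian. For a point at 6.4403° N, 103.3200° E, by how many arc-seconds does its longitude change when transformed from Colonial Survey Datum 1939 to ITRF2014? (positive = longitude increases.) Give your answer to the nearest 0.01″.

Δλ = -0.68″

sin φ = 0.112168, cos φ = 0.993689, sin λ = 0.973099, cos λ = -0.230389.
East component: ΔE = −sin λ·ΔX + cos λ·ΔY = −(0.973099)(-44.0) + (-0.230389)(276.4) = -20.86 m.
1° of latitude spans 111000 m; at latitude φ, 1° of longitude spans that × cos φ = 110299.5 m, so Δλ = -20.86 / 110299.5 × 3600 = -0.681″.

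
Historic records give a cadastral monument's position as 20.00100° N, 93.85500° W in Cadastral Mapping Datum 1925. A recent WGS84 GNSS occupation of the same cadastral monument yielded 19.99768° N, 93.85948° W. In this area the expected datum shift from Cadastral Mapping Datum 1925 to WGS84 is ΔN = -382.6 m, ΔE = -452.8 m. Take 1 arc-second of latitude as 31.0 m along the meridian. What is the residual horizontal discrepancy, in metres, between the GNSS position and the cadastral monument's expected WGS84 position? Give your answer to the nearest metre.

21 m

Observed coordinate differences: Δφ = -0.00332°, Δλ = -0.00448°.
Converting to metres (1° lat = 111600 m, cos φ = 0.939687): observed ΔN = -370.5 m, observed ΔE = -469.8 m.
Subtracting the expected shift leaves a residual of -370.5 − (-382.6) = 12.1 m north and -469.8 − (-452.8) = -17.0 m east.
Residual distance = √(12.1² + (-17.0)²) = 20.9 m.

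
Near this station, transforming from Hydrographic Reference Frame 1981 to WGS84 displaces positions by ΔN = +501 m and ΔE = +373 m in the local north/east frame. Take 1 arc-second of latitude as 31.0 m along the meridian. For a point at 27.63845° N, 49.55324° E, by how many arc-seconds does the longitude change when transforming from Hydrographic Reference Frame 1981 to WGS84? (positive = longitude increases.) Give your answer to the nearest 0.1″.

At latitude 27.63845°, cos φ = 0.885892.
1″ of longitude at this latitude = 31.00 × cos φ = 27.4627 m, so Δλ = 373.0 / 27.4627 = 13.582″.

Δλ = 13.6″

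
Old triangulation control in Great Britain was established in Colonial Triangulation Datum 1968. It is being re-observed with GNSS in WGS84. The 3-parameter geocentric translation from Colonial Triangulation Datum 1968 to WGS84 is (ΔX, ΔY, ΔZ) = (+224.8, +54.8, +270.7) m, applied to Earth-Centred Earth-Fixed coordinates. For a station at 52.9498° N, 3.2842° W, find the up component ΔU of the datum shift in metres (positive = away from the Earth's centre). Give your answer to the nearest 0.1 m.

ΔU = 349.4 m

The local up (radial) axis is (cos φ cos λ, cos φ sin λ, sin φ), giving ΔU = 135.223 − 1.892 + 216.048 = 349.38 m.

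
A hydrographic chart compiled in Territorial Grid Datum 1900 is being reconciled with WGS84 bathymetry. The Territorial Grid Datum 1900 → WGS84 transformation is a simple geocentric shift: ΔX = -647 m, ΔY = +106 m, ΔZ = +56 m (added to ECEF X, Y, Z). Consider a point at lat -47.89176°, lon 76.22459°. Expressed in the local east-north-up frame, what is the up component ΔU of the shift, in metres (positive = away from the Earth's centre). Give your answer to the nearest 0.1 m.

ΔU = -75.8 m

The local up (radial) axis is (cos φ cos λ, cos φ sin λ, sin φ), giving ΔU = -103.303 + 69.032 − 41.545 = -75.82 m.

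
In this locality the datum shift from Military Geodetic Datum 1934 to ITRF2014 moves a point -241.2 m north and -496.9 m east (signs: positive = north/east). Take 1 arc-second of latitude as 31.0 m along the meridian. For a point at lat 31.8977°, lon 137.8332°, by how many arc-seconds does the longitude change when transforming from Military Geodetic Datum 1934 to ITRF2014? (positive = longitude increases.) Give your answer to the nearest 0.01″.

At latitude 31.8977°, cos φ = 0.848993.
1″ of longitude at this latitude = 31.00 × cos φ = 26.3188 m, so Δλ = -496.9 / 26.3188 = -18.880″.

Δλ = -18.88″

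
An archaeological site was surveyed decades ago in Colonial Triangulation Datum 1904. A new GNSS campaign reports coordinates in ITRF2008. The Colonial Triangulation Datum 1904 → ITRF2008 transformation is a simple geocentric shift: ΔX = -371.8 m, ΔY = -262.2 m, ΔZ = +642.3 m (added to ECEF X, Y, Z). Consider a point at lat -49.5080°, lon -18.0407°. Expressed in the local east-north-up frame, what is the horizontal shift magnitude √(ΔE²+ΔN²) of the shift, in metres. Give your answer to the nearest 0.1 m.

The local east axis at (φ, λ) is (−sin λ, cos λ, 0), so ΔE = −sin(-18.0407°)·(-371.8) + cos(-18.0407°)·(-262.2) = -364.45 m.
The local north axis is (−sin φ cos λ, −sin φ sin λ, cos φ), giving ΔN = -268.852 + 61.753 + 417.072 = 209.97 m.
Horizontal magnitude = √(ΔE² + ΔN²) = √((-364.45)² + 209.97²) = 420.61 m.

420.6 m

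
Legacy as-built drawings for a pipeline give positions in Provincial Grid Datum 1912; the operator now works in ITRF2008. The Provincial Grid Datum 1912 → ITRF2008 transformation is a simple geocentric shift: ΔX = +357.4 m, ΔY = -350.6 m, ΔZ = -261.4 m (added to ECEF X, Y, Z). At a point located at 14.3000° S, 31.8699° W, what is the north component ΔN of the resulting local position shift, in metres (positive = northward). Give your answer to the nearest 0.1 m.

ΔN = -132.6 m

At φ = -14.3000°, λ = -31.8699°: sin φ = -0.246999, cos φ = 0.969016, sin λ = -0.527992, cos λ = 0.849249.
ΔN = −sin φ cos λ·ΔX − sin φ sin λ·ΔY + cos φ·ΔZ = −(-0.246999)(0.849249)(357.4) − (-0.246999)(-0.527992)(-350.6) + (0.969016)(-261.4) = -132.61 m.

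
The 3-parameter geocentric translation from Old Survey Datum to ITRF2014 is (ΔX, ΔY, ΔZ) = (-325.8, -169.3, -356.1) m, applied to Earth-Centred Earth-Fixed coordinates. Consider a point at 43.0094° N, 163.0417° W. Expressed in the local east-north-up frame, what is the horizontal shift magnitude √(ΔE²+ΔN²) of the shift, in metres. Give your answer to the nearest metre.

511 m

At φ = 43.0094°, λ = -163.0417°: sin φ = 0.682118, cos φ = 0.731242, sin λ = -0.291676, cos λ = -0.956517.
ΔE = −sin λ·ΔX + cos λ·ΔY = −(-0.291676)·(-325.8) + (-0.956517)·(-169.3) = 66.91 m.
ΔN = −sin φ cos λ·ΔX − sin φ sin λ·ΔY + cos φ·ΔZ = −(0.682118)(-0.956517)(-325.8) − (0.682118)(-0.291676)(-169.3) + (0.731242)(-356.1) = -506.65 m.
Horizontal magnitude = √(ΔE² + ΔN²) = √(66.91² + (-506.65)²) = 511.05 m.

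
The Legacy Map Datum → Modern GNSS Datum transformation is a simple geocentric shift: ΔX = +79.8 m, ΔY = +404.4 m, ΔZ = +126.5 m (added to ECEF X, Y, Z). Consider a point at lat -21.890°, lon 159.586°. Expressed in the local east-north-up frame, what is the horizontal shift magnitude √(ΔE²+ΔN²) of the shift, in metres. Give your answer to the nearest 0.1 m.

The local east axis at (φ, λ) is (−sin λ, cos λ, 0), so ΔE = −sin(159.586°)·79.8 + cos(159.586°)·404.4 = -406.84 m.
The local north axis is (−sin φ cos λ, −sin φ sin λ, cos φ), giving ΔN = -27.883 + 52.589 + 117.380 = 142.09 m.
Horizontal magnitude = √(ΔE² + ΔN²) = √((-406.84)² + 142.09²) = 430.93 m.

430.9 m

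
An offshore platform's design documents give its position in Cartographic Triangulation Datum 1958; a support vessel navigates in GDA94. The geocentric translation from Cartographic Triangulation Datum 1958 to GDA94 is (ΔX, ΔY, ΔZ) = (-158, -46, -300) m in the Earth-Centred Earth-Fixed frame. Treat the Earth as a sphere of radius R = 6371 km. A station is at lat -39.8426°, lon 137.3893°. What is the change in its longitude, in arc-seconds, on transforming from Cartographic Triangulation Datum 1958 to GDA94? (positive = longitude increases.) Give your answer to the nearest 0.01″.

sin φ = -0.640681, cos φ = 0.767807, sin λ = 0.677013, cos λ = -0.735971.
East component: ΔE = −sin λ·ΔX + cos λ·ΔY = −(0.677013)(-158) + (-0.735971)(-46) = 140.82 m.
1° of latitude spans πR/180 = 111195 m; at latitude φ, 1° of longitude spans that × cos φ = 85376.3 m, so Δλ = 140.82 / 85376.3 × 3600 = 5.938″.

Δλ = 5.94″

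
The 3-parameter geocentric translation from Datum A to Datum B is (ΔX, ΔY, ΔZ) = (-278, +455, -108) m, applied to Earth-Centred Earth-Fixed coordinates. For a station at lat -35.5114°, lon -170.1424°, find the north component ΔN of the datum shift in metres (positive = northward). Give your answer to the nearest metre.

At φ = -35.5114°, λ = -170.1424°: sin φ = -0.580865, cos φ = 0.814000, sin λ = -0.171200, cos λ = -0.985236.
ΔN = −sin φ cos λ·ΔX − sin φ sin λ·ΔY + cos φ·ΔZ = −(-0.580865)(-0.985236)(-278) − (-0.580865)(-0.171200)(455) + (0.814000)(-108) = 25.94 m.

ΔN = 26 m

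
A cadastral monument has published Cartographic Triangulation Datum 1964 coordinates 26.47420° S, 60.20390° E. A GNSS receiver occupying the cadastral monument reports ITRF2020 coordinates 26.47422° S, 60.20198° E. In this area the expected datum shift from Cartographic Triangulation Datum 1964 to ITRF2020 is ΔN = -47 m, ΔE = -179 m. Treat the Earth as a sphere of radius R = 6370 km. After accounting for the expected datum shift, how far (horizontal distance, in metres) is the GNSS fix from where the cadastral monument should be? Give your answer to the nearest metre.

46 m

Observed coordinate differences: Δφ = -0.00002°, Δλ = -0.00192°.
Converting to metres (1° lat = 111177 m, cos φ = 0.895135): observed ΔN = -2.2 m, observed ΔE = -191.1 m.
Subtracting the expected shift leaves a residual of -2.2 − (-47) = 44.8 m north and -191.1 − (-179) = -12.1 m east.
Residual distance = √(44.8² + (-12.1)²) = 46.4 m.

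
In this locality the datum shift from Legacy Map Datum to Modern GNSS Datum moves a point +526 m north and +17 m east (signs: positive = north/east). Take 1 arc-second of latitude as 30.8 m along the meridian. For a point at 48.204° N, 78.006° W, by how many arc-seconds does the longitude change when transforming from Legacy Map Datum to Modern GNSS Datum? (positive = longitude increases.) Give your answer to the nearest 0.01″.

Δλ = 0.83″

At latitude 48.204°, cos φ = 0.666480.
1″ of longitude at this latitude = 30.80 × cos φ = 20.5276 m, so Δλ = 17.0 / 20.5276 = 0.828″.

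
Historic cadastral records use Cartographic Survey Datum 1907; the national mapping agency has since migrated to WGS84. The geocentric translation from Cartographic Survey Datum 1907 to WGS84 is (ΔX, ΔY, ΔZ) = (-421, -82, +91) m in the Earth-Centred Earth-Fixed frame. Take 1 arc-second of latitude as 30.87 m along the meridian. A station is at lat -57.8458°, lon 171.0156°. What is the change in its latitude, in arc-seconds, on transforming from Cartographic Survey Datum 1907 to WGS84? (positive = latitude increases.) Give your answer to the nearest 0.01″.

Δφ = 12.62″

sin φ = -0.846619, cos φ = 0.532200, sin λ = 0.156166, cos λ = -0.987731.
North component: ΔN = −sin φ cos λ·ΔX − sin φ sin λ·ΔY + cos φ·ΔZ = −(-0.846619)(-0.987731)(-421) − (-0.846619)(0.156166)(-82) + (0.532200)(91) = 389.64 m.
1° of latitude spans 3600 × 30.87 = 111132 m, so Δφ = 389.64 / 111132 × 3600 = 12.622″.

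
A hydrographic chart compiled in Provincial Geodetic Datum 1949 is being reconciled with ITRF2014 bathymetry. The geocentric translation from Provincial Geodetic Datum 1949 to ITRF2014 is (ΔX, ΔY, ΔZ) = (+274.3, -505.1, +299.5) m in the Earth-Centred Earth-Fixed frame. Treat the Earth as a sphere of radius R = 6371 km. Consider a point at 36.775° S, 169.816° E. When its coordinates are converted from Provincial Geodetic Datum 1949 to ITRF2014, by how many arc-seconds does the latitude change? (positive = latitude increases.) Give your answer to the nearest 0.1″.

Δφ = 0.8″

sin φ = -0.598674, cos φ = 0.800993, sin λ = 0.176810, cos λ = -0.984245.
North component: ΔN = −sin φ cos λ·ΔX − sin φ sin λ·ΔY + cos φ·ΔZ = −(-0.598674)(-0.984245)(274.3) − (-0.598674)(0.176810)(-505.1) + (0.800993)(299.5) = 24.80 m.
1° of latitude spans πR/180 = 111195 m, so Δφ = 24.80 / 111195 × 3600 = 0.803″.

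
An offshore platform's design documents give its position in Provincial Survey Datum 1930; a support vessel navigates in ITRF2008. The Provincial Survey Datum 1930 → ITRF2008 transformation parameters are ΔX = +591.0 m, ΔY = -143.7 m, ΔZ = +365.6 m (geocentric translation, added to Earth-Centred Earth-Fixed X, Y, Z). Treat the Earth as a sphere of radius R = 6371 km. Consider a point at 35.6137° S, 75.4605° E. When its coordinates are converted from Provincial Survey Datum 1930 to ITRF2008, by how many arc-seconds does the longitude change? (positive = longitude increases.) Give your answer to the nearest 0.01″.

sin φ = -0.582317, cos φ = 0.812962, sin λ = 0.967975, cos λ = 0.251047.
East component: ΔE = −sin λ·ΔX + cos λ·ΔY = −(0.967975)(591.0) + (0.251047)(-143.7) = -608.15 m.
1° of latitude spans πR/180 = 111195 m; at latitude φ, 1° of longitude spans that × cos φ = 90397.2 m, so Δλ = -608.15 / 90397.2 × 3600 = -24.219″.

Δλ = -24.22″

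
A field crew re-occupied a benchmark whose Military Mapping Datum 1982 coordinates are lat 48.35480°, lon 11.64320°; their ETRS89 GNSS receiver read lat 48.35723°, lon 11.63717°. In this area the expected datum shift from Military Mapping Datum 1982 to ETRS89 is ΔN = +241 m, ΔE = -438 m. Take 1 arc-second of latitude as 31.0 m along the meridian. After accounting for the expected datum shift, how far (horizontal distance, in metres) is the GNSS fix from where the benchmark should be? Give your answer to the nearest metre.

32 m

Observed coordinate differences: Δφ = +0.00243°, Δλ = -0.00603°.
Converting to metres (1° lat = 111600 m, cos φ = 0.664516): observed ΔN = 271.2 m, observed ΔE = -447.2 m.
Subtracting the expected shift leaves a residual of 271.2 − (241) = 30.2 m north and -447.2 − (-438) = -9.2 m east.
Residual distance = √(30.2² + (-9.2)²) = 31.6 m.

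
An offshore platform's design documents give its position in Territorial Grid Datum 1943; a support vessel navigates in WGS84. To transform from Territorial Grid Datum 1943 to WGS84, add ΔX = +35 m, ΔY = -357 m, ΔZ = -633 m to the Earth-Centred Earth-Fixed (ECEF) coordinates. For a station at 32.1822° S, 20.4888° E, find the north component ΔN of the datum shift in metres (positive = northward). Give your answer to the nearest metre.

ΔN = -585 m

At φ = -32.1822°, λ = 20.4888°: sin φ = -0.532613, cos φ = 0.846359, sin λ = 0.350024, cos λ = 0.936741.
ΔN = −sin φ cos λ·ΔX − sin φ sin λ·ΔY + cos φ·ΔZ = −(-0.532613)(0.936741)(35) − (-0.532613)(0.350024)(-357) + (0.846359)(-633) = -584.84 m.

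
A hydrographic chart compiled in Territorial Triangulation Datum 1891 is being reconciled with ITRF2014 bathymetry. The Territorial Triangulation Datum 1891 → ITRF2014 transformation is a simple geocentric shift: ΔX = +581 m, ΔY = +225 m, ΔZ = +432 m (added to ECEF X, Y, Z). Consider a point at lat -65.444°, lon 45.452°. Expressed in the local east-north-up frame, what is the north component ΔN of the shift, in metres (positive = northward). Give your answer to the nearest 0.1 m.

At φ = -65.444°, λ = 45.452°: sin φ = -0.909556, cos φ = 0.415582, sin λ = 0.712663, cos λ = 0.701507.
ΔN = −sin φ cos λ·ΔX − sin φ sin λ·ΔY + cos φ·ΔZ = −(-0.909556)(0.701507)(581) − (-0.909556)(0.712663)(225) + (0.415582)(432) = 696.09 m.

ΔN = 696.1 m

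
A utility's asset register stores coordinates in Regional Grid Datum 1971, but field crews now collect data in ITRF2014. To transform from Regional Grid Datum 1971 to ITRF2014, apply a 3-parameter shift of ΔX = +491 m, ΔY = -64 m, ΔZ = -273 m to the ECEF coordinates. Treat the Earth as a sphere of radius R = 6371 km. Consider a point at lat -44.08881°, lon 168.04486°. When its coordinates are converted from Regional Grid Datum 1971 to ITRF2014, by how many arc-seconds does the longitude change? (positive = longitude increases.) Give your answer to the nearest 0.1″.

sin φ = -0.695773, cos φ = 0.718262, sin λ = 0.207146, cos λ = -0.978310.
East component: ΔE = −sin λ·ΔX + cos λ·ΔY = −(0.207146)(491) + (-0.978310)(-64) = -39.10 m.
1° of latitude spans πR/180 = 111195 m; at latitude φ, 1° of longitude spans that × cos φ = 79867.1 m, so Δλ = -39.10 / 79867.1 × 3600 = -1.762″.

Δλ = -1.8″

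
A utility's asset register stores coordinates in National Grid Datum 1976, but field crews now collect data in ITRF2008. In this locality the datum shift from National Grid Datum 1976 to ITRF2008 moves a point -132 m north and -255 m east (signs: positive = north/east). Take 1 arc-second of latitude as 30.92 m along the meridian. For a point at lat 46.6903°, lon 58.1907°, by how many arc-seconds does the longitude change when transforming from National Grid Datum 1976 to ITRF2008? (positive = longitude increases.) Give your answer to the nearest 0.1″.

Δλ = -12.0″

At latitude 46.6903°, cos φ = 0.685942.
1″ of longitude at this latitude = 30.92 × cos φ = 21.2093 m, so Δλ = -255.0 / 21.2093 = -12.023″.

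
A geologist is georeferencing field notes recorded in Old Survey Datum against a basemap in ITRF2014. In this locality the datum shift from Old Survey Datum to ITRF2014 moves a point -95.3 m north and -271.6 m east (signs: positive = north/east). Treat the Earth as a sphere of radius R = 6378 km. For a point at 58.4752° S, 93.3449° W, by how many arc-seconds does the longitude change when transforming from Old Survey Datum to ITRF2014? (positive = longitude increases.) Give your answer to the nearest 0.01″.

At latitude -58.4752°, cos φ = 0.522868.
One radian of longitude at latitude φ spans R cos φ, so Δλ = ΔE / (R cos φ) = -271.6 / (6378000 × 0.522868) = -8.1443e-05 rad = -16.799″.

Δλ = -16.80″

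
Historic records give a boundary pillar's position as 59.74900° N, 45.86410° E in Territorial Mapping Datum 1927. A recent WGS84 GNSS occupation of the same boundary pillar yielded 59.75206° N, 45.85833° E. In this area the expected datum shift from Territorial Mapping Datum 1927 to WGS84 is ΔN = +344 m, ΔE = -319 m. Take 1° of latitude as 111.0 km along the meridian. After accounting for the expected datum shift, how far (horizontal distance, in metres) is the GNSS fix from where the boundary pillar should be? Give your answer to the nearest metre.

6 m

Observed coordinate differences: Δφ = +0.00306°, Δλ = -0.00577°.
Converting to metres (1° lat = 111000 m, cos φ = 0.503789): observed ΔN = 339.7 m, observed ΔE = -322.7 m.
Subtracting the expected shift leaves a residual of 339.7 − (344) = -4.3 m north and -322.7 − (-319) = -3.7 m east.
Residual distance = √((-4.3)² + (-3.7)²) = 5.7 m.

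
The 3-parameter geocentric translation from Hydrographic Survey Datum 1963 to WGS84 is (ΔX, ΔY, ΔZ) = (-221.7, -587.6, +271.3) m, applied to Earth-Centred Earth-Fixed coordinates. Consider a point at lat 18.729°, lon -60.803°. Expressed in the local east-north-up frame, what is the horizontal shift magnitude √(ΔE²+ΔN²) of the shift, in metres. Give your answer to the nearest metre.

At φ = 18.729°, λ = -60.803°: sin φ = 0.321092, cos φ = 0.947048, sin λ = -0.872948, cos λ = 0.487814.
ΔE = −sin λ·ΔX + cos λ·ΔY = −(-0.872948)·(-221.7) + (0.487814)·(-587.6) = -480.17 m.
ΔN = −sin φ cos λ·ΔX − sin φ sin λ·ΔY + cos φ·ΔZ = −(0.321092)(0.487814)(-221.7) − (0.321092)(-0.872948)(-587.6) + (0.947048)(271.3) = 126.96 m.
Horizontal magnitude = √(ΔE² + ΔN²) = √((-480.17)² + 126.96²) = 496.67 m.

497 m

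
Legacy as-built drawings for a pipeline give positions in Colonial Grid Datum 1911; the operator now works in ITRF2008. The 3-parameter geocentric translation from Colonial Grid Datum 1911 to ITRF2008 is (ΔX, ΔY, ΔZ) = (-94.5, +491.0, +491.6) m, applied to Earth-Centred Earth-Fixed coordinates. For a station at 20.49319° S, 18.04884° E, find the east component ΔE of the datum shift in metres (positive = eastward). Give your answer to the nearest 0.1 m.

ΔE = 496.1 m

At φ = -20.49319°, λ = 18.04884°: sin φ = -0.350096, cos φ = 0.936714, sin λ = 0.309828, cos λ = 0.950793.
ΔE = −sin λ·ΔX + cos λ·ΔY = −(0.309828)·(-94.5) + (0.950793)·(491.0) = 496.12 m.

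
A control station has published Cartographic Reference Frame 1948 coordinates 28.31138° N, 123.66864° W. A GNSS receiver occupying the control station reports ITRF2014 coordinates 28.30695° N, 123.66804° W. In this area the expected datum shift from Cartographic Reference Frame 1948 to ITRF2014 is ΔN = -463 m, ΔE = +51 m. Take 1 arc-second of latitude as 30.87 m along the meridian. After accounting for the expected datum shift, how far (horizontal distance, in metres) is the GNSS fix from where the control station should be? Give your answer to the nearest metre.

Observed coordinate differences: Δφ = -0.00443°, Δλ = +0.00060°.
Converting to metres (1° lat = 111132 m, cos φ = 0.880383): observed ΔN = -492.3 m, observed ΔE = 58.7 m.
Subtracting the expected shift leaves a residual of -492.3 − (-463) = -29.3 m north and 58.7 − (51) = 7.7 m east.
Residual distance = √((-29.3)² + 7.7²) = 30.3 m.

30 m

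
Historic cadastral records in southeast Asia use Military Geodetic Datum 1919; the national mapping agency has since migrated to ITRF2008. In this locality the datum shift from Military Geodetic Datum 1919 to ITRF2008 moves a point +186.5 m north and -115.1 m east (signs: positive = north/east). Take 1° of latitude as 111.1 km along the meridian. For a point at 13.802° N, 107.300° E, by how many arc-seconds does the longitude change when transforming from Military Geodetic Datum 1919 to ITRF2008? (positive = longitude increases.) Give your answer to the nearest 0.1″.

Δλ = -3.8″

At latitude 13.802°, cos φ = 0.971126.
1° of longitude at this latitude = 111.1 × cos φ = 107.89 km, so Δλ = -115.1 / 107892.1 = -0.0010668° = -3.841″.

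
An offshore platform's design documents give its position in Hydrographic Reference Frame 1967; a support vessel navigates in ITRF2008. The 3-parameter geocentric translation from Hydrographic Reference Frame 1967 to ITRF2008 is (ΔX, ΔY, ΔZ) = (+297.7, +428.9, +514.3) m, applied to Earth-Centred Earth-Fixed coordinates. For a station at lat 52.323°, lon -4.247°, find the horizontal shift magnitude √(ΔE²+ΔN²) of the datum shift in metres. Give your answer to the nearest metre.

At φ = 52.323°, λ = -4.247°: sin φ = 0.791469, cos φ = 0.611209, sin λ = -0.074056, cos λ = 0.997254.
ΔE = −sin λ·ΔX + cos λ·ΔY = −(-0.074056)·(297.7) + (0.997254)·(428.9) = 449.77 m.
ΔN = −sin φ cos λ·ΔX − sin φ sin λ·ΔY + cos φ·ΔZ = −(0.791469)(0.997254)(297.7) − (0.791469)(-0.074056)(428.9) + (0.611209)(514.3) = 104.51 m.
Horizontal magnitude = √(ΔE² + ΔN²) = √(449.77² + 104.51²) = 461.75 m.

462 m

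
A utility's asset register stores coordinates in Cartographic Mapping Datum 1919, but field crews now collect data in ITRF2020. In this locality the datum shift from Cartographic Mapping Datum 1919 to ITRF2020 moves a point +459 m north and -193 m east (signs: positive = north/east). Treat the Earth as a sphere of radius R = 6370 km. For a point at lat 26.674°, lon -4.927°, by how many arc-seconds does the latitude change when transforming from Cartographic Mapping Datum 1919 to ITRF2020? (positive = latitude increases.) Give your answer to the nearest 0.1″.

Δφ = 14.9″

On a sphere of radius R, 1 rad of latitude = R, so Δφ = ΔN / R = 459.0 / 6370000 = 7.2057e-05 rad = 14.863″.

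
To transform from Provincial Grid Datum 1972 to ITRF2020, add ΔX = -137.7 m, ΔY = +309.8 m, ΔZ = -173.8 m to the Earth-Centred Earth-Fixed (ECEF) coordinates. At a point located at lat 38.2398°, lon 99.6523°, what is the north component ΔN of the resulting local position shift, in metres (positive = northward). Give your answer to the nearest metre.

ΔN = -340 m

At φ = 38.2398°, λ = 99.6523°: sin φ = 0.618954, cos φ = 0.785427, sin λ = 0.985843, cos λ = -0.167669.
ΔN = −sin φ cos λ·ΔX − sin φ sin λ·ΔY + cos φ·ΔZ = −(0.618954)(-0.167669)(-137.7) − (0.618954)(0.985843)(309.8) + (0.785427)(-173.8) = -339.84 m.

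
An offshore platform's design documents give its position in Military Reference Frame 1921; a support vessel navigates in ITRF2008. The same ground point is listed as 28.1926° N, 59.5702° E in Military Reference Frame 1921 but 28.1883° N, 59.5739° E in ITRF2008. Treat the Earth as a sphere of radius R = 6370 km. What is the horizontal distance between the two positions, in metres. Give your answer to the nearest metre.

Δφ = 28.1883° − 28.1926° = -0.0043°; Δλ = 59.5739° − 59.5702° = +0.0037°.
1° along a meridian = πR/180 = 111177 m.
ΔN = Δφ × 111177 = -478.1 m; ΔE = Δλ × 111177 × cos(28.1926°) = +0.0037 × 111177 × 0.881364 = 362.6 m.
Distance = √(ΔE² + ΔN²) = √(362.6² + (-478.1)²) = 600.0 m.

600 m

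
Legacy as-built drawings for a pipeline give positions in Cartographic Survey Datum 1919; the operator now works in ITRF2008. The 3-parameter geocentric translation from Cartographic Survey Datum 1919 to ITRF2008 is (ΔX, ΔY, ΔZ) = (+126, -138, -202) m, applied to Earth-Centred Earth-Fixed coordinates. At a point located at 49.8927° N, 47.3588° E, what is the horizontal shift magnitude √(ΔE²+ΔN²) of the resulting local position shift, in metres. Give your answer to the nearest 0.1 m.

220.3 m

At φ = 49.8927°, λ = 47.3588°: sin φ = 0.764839, cos φ = 0.644221, sin λ = 0.735610, cos λ = 0.677405.
ΔE = −sin λ·ΔX + cos λ·ΔY = −(0.735610)·(126) + (0.677405)·(-138) = -186.17 m.
ΔN = −sin φ cos λ·ΔX − sin φ sin λ·ΔY + cos φ·ΔZ = −(0.764839)(0.677405)(126) − (0.764839)(0.735610)(-138) + (0.644221)(-202) = -117.77 m.
Horizontal magnitude = √(ΔE² + ΔN²) = √((-186.17)² + (-117.77)²) = 220.29 m.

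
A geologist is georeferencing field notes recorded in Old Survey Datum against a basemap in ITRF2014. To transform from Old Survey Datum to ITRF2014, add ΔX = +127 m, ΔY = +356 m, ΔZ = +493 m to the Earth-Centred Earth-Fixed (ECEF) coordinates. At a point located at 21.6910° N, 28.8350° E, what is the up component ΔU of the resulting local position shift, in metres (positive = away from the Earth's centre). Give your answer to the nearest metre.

At φ = 21.6910°, λ = 28.8350°: sin φ = 0.369601, cos φ = 0.929191, sin λ = 0.482289, cos λ = 0.876012.
ΔU = cos φ cos λ·ΔX + cos φ sin λ·ΔY + sin φ·ΔZ = (0.929191)(0.876012)(127) + (0.929191)(0.482289)(356) + (0.369601)(493) = 445.13 m.

ΔU = 445 m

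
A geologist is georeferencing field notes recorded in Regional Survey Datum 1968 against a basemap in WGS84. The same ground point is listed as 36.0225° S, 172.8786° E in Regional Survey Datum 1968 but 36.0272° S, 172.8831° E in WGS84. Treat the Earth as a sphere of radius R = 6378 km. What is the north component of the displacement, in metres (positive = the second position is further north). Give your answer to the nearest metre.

ΔN = -523 m

Δφ = -36.0272° − -36.0225° = -0.0047°; Δλ = 172.8831° − 172.8786° = +0.0045°.
1° along a meridian = πR/180 = 111317 m.
ΔN = Δφ × 111317 = -523.2 m; ΔE = Δλ × 111317 × cos(-36.0225°) = +0.0045 × 111317 × 0.808786 = 405.1 m.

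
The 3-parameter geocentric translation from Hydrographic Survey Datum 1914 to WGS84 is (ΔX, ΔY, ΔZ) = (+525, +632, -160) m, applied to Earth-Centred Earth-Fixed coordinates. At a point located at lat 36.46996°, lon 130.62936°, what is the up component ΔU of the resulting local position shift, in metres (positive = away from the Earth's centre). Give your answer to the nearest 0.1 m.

At φ = 36.46996°, λ = 130.62936°: sin φ = 0.594401, cos φ = 0.804169, sin λ = 0.758938, cos λ = -0.651163.
ΔU = cos φ cos λ·ΔX + cos φ sin λ·ΔY + sin φ·ΔZ = (0.804169)(-0.651163)(525) + (0.804169)(0.758938)(632) + (0.594401)(-160) = 15.70 m.

ΔU = 15.7 m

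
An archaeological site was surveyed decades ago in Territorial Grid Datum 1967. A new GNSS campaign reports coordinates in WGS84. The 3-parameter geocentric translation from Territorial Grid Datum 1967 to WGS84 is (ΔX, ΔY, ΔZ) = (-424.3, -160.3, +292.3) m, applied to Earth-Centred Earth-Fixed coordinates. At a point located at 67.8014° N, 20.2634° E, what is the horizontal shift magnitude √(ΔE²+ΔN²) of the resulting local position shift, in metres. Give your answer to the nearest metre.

The local east axis at (φ, λ) is (−sin λ, cos λ, 0), so ΔE = −sin(20.2634°)·(-424.3) + cos(20.2634°)·(-160.3) = -3.43 m.
The local north axis is (−sin φ cos λ, −sin φ sin λ, cos φ), giving ΔN = 368.537 + 51.403 + 110.436 = 530.38 m.
Horizontal magnitude = √(ΔE² + ΔN²) = √((-3.43)² + 530.38²) = 530.39 m.

530 m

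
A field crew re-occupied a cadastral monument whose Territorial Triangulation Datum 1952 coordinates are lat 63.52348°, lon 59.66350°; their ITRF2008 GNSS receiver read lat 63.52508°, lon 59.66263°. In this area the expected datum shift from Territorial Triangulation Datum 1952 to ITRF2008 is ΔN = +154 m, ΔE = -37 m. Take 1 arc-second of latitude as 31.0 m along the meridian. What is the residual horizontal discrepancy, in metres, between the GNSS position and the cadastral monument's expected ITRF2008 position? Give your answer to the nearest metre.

25 m

Observed coordinate differences: Δφ = +0.00160°, Δλ = -0.00087°.
Converting to metres (1° lat = 111600 m, cos φ = 0.445831): observed ΔN = 178.6 m, observed ΔE = -43.3 m.
Subtracting the expected shift leaves a residual of 178.6 − (154) = 24.6 m north and -43.3 − (-37) = -6.3 m east.
Residual distance = √(24.6² + (-6.3)²) = 25.4 m.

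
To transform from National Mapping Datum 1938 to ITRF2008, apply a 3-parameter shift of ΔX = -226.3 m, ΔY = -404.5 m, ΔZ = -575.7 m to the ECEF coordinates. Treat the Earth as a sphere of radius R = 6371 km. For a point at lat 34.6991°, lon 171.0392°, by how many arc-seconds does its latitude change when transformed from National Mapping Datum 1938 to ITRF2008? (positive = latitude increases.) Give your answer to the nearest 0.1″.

sin φ = 0.569267, cos φ = 0.822153, sin λ = 0.155759, cos λ = -0.987795.
North component: ΔN = −sin φ cos λ·ΔX − sin φ sin λ·ΔY + cos φ·ΔZ = −(0.569267)(-0.987795)(-226.3) − (0.569267)(0.155759)(-404.5) + (0.822153)(-575.7) = -564.70 m.
1° of latitude spans πR/180 = 111195 m, so Δφ = -564.70 / 111195 × 3600 = -18.282″.

Δφ = -18.3″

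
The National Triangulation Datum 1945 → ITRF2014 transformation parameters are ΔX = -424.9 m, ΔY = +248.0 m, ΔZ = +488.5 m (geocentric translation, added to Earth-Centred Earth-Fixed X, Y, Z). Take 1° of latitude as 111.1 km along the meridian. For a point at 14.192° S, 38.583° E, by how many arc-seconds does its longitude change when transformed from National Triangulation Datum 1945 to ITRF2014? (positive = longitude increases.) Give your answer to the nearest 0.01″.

sin φ = -0.245172, cos φ = 0.969480, sin λ = 0.623648, cos λ = 0.781706.
East component: ΔE = −sin λ·ΔX + cos λ·ΔY = −(0.623648)(-424.9) + (0.781706)(248.0) = 458.85 m.
1° of latitude spans 111100 m; at latitude φ, 1° of longitude spans that × cos φ = 107709.2 m, so Δλ = 458.85 / 107709.2 × 3600 = 15.336″.

Δλ = 15.34″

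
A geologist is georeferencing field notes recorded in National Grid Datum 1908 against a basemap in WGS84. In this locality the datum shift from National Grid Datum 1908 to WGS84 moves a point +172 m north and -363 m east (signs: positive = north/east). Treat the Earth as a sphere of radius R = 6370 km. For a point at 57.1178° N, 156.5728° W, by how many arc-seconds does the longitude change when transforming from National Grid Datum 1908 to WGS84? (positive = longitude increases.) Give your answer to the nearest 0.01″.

At latitude 57.1178°, cos φ = 0.542914.
One radian of longitude at latitude φ spans R cos φ, so Δλ = ΔE / (R cos φ) = -363.0 / (6370000 × 0.542914) = -1.0496e-04 rad = -21.650″.

Δλ = -21.65″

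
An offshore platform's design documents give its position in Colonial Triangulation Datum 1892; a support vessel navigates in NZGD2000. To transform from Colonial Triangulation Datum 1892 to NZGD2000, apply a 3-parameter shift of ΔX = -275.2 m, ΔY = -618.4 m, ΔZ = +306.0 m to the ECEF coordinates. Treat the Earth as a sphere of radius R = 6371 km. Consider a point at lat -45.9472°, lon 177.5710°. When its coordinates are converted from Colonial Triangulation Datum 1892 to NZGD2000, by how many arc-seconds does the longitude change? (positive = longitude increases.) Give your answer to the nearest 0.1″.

Δλ = 29.3″

sin φ = -0.718699, cos φ = 0.695321, sin λ = 0.042381, cos λ = -0.999102.
East component: ΔE = −sin λ·ΔX + cos λ·ΔY = −(0.042381)(-275.2) + (-0.999102)(-618.4) = 629.51 m.
1° of latitude spans πR/180 = 111195 m; at latitude φ, 1° of longitude spans that × cos φ = 77316.2 m, so Δλ = 629.51 / 77316.2 × 3600 = 29.311″.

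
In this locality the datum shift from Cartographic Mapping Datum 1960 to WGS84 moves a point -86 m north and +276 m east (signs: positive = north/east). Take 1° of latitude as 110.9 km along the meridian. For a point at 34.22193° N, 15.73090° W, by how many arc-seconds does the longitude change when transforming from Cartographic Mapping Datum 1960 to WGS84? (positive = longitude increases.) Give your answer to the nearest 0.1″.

At latitude 34.22193°, cos φ = 0.826865.
1° of longitude at this latitude = 110.9 × cos φ = 91.70 km, so Δλ = 276.0 / 91699.4 = 0.0030098° = 10.835″.

Δλ = 10.8″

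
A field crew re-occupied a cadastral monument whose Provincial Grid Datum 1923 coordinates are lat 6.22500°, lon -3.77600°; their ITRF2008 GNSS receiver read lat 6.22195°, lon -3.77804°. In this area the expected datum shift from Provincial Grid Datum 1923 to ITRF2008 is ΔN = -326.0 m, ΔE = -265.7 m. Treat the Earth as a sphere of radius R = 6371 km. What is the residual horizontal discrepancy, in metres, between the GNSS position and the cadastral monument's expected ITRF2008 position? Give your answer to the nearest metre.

Observed coordinate differences: Δφ = -0.00305°, Δλ = -0.00204°.
Converting to metres (1° lat = 111195 m, cos φ = 0.994104): observed ΔN = -339.1 m, observed ΔE = -225.5 m.
Subtracting the expected shift leaves a residual of -339.1 − (-326.0) = -13.1 m north and -225.5 − (-265.7) = 40.2 m east.
Residual distance = √((-13.1)² + 40.2²) = 42.3 m.

42 m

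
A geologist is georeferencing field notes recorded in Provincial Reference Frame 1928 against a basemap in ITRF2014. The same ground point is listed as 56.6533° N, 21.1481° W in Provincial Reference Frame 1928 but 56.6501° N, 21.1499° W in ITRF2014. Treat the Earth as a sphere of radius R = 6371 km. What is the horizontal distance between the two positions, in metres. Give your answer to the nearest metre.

372 m

Δφ = 56.6501° − 56.6533° = -0.0032°; Δλ = -21.1499° − -21.1481° = -0.0018°.
1° along a meridian = πR/180 = 111195 m.
ΔN = Δφ × 111195 = -355.8 m; ΔE = Δλ × 111195 × cos(56.6533°) = -0.0018 × 111195 × 0.549704 = -110.0 m.
Distance = √(ΔE² + ΔN²) = √((-110.0)² + (-355.8)²) = 372.4 m.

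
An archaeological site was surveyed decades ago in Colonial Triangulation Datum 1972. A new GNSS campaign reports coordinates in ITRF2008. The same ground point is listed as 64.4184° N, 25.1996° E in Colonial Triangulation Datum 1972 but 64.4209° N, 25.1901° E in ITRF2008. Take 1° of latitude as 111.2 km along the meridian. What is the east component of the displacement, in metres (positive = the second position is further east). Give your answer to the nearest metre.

ΔE = -456 m

Δφ = 64.4209° − 64.4184° = +0.0025°; Δλ = 25.1901° − 25.1996° = -0.0095°.
ΔN = Δφ × 111200 = 278.0 m; ΔE = Δλ × 111200 × cos(64.4184°) = -0.0095 × 111200 × 0.431796 = -456.1 m.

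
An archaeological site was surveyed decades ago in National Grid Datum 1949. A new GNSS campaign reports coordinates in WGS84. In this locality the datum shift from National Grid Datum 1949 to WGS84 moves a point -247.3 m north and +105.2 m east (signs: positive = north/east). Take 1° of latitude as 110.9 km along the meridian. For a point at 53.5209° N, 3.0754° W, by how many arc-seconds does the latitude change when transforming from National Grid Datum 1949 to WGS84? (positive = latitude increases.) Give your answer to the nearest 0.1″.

1° of latitude = 110.9 km, so Δφ = -247.3 / 110900 = -0.0022299° = -8.028″.

Δφ = -8.0″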